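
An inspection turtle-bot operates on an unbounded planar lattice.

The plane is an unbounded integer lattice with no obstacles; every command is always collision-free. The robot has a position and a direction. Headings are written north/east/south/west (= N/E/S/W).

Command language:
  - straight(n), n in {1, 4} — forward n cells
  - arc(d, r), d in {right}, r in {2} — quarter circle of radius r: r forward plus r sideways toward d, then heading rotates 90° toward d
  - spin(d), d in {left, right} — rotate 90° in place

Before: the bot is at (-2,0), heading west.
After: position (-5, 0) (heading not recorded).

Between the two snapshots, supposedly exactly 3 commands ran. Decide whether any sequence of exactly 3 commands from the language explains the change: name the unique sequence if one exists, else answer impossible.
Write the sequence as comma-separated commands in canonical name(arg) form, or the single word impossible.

from: at (-2,0), heading west
t=1 straight(1) ⇒ at (-3,0), heading west
t=2 straight(1) ⇒ at (-4,0), heading west
t=3 straight(1) ⇒ at (-5,0), heading west
all 125 alternatives checked — unique.

straight(1), straight(1), straight(1)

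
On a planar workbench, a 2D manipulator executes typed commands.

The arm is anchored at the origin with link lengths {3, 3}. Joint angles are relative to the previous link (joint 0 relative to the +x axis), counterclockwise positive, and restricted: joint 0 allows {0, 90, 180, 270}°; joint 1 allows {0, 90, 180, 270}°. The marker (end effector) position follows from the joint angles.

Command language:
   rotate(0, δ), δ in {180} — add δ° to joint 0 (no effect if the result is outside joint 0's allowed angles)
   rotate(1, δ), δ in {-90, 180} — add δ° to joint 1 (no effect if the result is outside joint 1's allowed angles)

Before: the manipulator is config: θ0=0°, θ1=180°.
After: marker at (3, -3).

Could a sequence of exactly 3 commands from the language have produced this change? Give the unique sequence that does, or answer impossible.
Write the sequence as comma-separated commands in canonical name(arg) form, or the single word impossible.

begin: config: θ0=0°, θ1=180°
1. rotate(1, -90) → config: θ0=0°, θ1=90°
2. rotate(1, -90) → config: θ0=0°, θ1=0°
3. rotate(1, -90) → config: θ0=0°, θ1=270°
all 27 alternatives checked — unique.

rotate(1, -90), rotate(1, -90), rotate(1, -90)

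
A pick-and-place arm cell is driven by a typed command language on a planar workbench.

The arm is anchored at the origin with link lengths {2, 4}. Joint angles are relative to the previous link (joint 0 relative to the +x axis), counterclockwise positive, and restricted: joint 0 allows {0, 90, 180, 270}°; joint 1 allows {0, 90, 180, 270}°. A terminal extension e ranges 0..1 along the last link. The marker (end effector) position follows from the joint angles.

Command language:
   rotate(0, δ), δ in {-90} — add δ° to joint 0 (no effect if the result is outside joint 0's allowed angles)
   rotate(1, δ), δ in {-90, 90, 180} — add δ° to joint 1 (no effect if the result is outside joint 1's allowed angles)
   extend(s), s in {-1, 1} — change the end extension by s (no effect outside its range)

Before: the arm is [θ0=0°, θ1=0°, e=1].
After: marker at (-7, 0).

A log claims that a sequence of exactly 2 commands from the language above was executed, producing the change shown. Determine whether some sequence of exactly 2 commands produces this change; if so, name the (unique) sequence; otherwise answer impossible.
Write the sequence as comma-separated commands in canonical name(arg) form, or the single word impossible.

begin: [θ0=0°, θ1=0°, e=1]
[1] after rotate(0, -90): [θ0=270°, θ1=0°, e=1]
[2] after rotate(0, -90): [θ0=180°, θ1=0°, e=1]
no other 2-command option fits: unique.

rotate(0, -90), rotate(0, -90)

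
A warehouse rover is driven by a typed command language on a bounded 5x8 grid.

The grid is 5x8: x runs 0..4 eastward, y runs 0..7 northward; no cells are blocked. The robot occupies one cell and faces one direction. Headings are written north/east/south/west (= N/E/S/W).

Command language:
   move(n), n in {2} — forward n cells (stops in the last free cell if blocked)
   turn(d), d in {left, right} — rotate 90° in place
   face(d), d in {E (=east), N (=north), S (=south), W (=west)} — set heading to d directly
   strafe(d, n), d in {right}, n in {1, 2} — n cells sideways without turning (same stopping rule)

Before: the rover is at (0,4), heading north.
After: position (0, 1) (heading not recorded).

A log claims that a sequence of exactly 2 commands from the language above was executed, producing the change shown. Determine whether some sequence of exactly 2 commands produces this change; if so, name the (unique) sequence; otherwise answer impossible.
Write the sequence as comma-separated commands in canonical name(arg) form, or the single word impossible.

no 2-step route produces this change.

impossible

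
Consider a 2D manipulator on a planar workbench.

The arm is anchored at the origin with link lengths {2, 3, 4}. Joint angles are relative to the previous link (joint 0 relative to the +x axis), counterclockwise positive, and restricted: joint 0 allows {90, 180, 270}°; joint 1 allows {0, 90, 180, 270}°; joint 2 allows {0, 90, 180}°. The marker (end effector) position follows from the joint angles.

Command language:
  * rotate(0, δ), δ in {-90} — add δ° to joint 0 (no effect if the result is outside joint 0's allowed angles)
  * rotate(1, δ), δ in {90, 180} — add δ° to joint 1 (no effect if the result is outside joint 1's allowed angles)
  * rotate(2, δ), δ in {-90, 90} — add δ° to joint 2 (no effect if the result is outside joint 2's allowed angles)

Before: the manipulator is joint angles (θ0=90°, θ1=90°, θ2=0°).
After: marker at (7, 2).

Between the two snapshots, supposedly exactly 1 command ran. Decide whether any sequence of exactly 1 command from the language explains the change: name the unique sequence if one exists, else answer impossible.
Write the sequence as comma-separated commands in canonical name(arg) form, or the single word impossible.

begin: joint angles (θ0=90°, θ1=90°, θ2=0°)
1. rotate(1, 180) → joint angles (θ0=90°, θ1=270°, θ2=0°)
all 5 alternatives checked — unique.

rotate(1, 180)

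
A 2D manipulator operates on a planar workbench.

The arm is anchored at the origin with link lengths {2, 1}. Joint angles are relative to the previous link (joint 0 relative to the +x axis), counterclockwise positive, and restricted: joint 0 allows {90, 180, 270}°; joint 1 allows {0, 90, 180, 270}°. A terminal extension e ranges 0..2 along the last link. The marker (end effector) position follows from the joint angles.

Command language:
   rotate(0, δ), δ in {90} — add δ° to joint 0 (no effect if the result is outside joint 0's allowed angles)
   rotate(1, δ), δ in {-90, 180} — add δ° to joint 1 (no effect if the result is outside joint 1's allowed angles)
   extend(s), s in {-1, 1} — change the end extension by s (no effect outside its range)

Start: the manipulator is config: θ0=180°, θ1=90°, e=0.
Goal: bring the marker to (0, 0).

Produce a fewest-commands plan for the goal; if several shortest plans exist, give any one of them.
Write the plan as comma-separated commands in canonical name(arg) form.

begin: config: θ0=180°, θ1=90°, e=0
1. rotate(1, -90) → config: θ0=180°, θ1=0°, e=0
2. extend(1) → config: θ0=180°, θ1=0°, e=1
3. rotate(1, 180) → config: θ0=180°, θ1=180°, e=1
nothing shorter than 3 reaches the goal.

rotate(1, -90), extend(1), rotate(1, 180)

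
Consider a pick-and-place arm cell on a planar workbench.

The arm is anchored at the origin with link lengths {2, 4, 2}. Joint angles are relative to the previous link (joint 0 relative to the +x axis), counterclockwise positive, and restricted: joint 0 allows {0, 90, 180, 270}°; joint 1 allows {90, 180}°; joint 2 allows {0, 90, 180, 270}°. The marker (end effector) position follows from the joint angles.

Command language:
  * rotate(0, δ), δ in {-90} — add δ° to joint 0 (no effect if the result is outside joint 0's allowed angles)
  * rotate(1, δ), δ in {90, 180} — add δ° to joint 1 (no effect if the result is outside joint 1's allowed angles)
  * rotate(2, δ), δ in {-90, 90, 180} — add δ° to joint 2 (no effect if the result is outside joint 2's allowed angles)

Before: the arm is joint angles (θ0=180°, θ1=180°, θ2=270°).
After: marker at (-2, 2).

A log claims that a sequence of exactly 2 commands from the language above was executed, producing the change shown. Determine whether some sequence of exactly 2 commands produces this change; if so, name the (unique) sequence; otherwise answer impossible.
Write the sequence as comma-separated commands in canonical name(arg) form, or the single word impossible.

from: joint angles (θ0=180°, θ1=180°, θ2=270°)
[1] after rotate(0, -90): joint angles (θ0=90°, θ1=180°, θ2=270°)
[2] after rotate(0, -90): joint angles (θ0=0°, θ1=180°, θ2=270°)
uniquely the one of 36 2-step routes that fits.

rotate(0, -90), rotate(0, -90)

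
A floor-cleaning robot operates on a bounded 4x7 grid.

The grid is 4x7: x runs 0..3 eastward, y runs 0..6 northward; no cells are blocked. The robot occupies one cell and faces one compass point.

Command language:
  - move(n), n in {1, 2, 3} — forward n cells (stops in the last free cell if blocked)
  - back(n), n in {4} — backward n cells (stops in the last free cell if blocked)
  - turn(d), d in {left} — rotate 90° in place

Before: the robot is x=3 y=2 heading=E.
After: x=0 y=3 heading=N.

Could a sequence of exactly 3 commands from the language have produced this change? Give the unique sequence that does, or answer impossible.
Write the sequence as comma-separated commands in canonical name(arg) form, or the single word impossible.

back(4), turn(left), move(1)

key: back(4) runs into the grid edge before its full distance
initial: x=3 y=2 heading=E
1. back(4) → x=0 y=2 heading=E
2. turn(left) → x=0 y=2 heading=N
3. move(1) → x=0 y=3 heading=N
uniquely the one of 125 3-step routes that fits.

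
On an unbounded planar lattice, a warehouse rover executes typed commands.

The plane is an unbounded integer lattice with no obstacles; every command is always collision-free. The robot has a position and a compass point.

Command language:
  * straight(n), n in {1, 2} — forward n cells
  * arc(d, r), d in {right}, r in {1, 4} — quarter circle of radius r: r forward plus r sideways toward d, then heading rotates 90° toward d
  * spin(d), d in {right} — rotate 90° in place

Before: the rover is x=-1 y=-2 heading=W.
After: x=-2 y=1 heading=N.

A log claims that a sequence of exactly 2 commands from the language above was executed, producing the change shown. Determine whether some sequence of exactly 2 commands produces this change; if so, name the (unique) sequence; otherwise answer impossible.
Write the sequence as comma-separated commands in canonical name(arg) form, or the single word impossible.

key: position moved to (-2,1) AND the heading swung to N — translation plus rotation needed
t0: x=-1 y=-2 heading=W
step 1 (arc(right, 1)): x=-2 y=-1 heading=N
step 2 (straight(2)): x=-2 y=1 heading=N
no other 2-command option fits: unique.

arc(right, 1), straight(2)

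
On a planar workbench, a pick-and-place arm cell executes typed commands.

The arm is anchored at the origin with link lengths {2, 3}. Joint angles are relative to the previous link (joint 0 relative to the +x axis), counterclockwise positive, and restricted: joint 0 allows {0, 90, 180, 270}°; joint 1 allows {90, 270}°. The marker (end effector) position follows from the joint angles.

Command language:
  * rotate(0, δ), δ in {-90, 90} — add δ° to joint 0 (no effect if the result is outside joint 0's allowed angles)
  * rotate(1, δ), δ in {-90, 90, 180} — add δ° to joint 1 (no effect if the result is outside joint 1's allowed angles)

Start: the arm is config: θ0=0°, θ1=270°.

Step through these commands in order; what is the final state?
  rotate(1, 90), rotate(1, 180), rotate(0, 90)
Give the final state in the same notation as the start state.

config: θ0=90°, θ1=90°

begin: config: θ0=0°, θ1=270°
step 1 (rotate(1, 90)): config: θ0=0°, θ1=270°
step 2 (rotate(1, 180)): config: θ0=0°, θ1=90°
step 3 (rotate(0, 90)): config: θ0=90°, θ1=90°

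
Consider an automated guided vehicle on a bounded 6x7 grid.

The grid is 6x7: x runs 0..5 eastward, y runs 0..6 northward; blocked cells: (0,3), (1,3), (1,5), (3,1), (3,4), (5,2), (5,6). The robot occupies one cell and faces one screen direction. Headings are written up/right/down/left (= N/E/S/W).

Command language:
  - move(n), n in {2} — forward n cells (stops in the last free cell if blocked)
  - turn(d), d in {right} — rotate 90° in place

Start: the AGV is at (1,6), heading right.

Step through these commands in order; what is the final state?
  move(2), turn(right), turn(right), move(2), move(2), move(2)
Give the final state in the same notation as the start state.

begin: at (1,6), heading right
[1] after move(2): at (3,6), heading right
[2] after turn(right): at (3,6), heading down
[3] after turn(right): at (3,6), heading left
[4] after move(2): at (1,6), heading left
[5] after move(2): at (0,6), heading left
[6] after move(2): at (0,6), heading left

at (0,6), heading left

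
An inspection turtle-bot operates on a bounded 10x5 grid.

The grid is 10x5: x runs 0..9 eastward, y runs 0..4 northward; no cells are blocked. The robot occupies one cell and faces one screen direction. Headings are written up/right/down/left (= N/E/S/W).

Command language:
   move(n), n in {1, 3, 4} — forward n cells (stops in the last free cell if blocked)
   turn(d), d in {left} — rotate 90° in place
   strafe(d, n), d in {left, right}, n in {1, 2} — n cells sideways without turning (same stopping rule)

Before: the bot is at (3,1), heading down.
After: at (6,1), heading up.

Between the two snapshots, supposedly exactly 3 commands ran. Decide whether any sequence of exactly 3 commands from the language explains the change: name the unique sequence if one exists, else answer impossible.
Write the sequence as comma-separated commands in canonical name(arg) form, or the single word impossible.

key: cell and facing (now N) both changed — the 3 commands mix motion and turning
t0: at (3,1), heading down
t=1 turn(left) ⇒ at (3,1), heading right
t=2 move(3) ⇒ at (6,1), heading right
t=3 turn(left) ⇒ at (6,1), heading up
all 512 alternatives checked — unique.

turn(left), move(3), turn(left)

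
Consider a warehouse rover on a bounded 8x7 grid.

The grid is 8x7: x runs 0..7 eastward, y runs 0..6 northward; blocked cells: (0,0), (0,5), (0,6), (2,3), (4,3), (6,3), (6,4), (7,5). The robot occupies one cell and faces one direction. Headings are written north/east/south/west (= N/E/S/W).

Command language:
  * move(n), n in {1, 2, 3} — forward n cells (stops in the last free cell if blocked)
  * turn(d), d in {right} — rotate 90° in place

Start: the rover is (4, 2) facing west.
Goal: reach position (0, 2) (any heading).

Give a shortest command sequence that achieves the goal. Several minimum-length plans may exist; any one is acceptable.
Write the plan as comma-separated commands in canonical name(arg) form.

start: (4, 2) facing west
t=1 move(1) ⇒ (3, 2) facing west
t=2 move(3) ⇒ (0, 2) facing west
minimal: 2 command(s), checked below 2.

move(1), move(3)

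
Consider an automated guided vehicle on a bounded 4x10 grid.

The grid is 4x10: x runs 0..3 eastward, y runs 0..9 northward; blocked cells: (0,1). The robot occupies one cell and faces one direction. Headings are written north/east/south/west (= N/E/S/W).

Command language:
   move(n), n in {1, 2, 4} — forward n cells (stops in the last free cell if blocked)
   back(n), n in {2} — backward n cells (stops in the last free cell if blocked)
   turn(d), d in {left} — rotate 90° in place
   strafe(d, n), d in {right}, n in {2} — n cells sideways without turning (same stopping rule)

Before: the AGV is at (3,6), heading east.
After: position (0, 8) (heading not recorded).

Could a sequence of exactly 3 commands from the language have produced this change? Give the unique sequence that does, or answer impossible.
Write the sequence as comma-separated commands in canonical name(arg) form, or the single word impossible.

impossible

all 216 sequences checked — none match.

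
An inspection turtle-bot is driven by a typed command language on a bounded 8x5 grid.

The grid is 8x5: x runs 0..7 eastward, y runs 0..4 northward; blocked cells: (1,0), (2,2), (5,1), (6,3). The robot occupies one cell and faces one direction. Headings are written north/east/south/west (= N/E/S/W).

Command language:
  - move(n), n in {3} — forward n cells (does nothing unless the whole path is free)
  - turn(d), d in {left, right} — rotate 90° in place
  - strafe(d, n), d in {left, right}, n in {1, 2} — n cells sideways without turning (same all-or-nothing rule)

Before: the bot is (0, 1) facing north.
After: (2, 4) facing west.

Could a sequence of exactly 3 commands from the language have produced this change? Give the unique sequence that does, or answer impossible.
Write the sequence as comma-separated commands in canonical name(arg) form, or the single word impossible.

key: running turn(left) before move(3) would end elsewhere — order is forced
initial: (0, 1) facing north
t=1 move(3) ⇒ (0, 4) facing north
t=2 strafe(right, 2) ⇒ (2, 4) facing north
t=3 turn(left) ⇒ (2, 4) facing west
no other 3-command option fits: unique.

move(3), strafe(right, 2), turn(left)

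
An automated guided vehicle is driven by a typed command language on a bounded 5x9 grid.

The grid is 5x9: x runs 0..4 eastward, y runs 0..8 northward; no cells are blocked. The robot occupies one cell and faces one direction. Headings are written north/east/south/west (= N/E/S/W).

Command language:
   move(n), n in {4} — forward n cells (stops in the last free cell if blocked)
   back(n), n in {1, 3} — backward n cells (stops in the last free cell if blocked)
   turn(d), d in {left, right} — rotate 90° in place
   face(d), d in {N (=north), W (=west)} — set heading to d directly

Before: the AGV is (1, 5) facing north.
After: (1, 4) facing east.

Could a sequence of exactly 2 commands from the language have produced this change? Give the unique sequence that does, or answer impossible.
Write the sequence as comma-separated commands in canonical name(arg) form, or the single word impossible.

key: order matters: swapping back(1) and turn(right) lands elsewhere
start: (1, 5) facing north
t=1 back(1) ⇒ (1, 4) facing north
t=2 turn(right) ⇒ (1, 4) facing east
no rival 2-sequence matches.

back(1), turn(right)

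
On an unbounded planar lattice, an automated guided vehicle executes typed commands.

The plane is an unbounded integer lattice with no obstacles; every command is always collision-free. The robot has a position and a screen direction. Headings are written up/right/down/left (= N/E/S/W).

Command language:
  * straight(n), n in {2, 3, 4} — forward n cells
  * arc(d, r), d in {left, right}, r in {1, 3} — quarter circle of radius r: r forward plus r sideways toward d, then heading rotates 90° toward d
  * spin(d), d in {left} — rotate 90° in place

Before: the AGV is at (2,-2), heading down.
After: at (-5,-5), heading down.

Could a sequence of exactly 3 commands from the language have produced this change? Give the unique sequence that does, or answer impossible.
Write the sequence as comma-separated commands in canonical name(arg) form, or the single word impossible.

key: heading stays S — rotations cancel among the 3 commands
initial: at (2,-2), heading down
step 1 (arc(right, 3)): at (-1,-5), heading left
step 2 (straight(4)): at (-5,-5), heading left
step 3 (spin(left)): at (-5,-5), heading down
no other 3-command option fits: unique.

arc(right, 3), straight(4), spin(left)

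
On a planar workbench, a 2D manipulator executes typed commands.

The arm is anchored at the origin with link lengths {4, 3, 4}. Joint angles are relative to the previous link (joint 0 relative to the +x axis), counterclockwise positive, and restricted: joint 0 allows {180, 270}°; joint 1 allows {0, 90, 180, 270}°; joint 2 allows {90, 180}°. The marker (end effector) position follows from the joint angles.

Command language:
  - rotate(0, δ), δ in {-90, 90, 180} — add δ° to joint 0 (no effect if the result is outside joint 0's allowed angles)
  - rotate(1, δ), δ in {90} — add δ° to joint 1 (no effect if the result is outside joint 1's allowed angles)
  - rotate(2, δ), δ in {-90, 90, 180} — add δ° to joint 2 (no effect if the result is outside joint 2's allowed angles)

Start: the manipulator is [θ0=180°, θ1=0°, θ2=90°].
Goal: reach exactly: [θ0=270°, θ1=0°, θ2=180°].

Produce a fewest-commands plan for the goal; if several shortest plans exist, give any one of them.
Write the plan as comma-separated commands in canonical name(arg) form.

initial: [θ0=180°, θ1=0°, θ2=90°]
step 1 (rotate(0, 90)): [θ0=270°, θ1=0°, θ2=90°]
step 2 (rotate(2, 90)): [θ0=270°, θ1=0°, θ2=180°]
no 1-step plan works, so 2 is optimal.

rotate(0, 90), rotate(2, 90)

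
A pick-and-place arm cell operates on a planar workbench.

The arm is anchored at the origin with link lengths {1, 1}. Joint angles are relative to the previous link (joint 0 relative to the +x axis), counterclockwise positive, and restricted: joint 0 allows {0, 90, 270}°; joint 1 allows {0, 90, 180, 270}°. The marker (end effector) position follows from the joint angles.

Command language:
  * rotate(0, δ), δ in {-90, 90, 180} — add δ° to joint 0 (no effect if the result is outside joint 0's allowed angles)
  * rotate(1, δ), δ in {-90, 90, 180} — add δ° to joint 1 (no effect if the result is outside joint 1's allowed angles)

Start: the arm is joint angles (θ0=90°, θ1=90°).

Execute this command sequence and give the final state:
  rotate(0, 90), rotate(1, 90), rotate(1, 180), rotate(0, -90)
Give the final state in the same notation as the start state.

joint angles (θ0=0°, θ1=0°)

start: joint angles (θ0=90°, θ1=90°)
1. rotate(0, 90) → joint angles (θ0=90°, θ1=90°)
2. rotate(1, 90) → joint angles (θ0=90°, θ1=180°)
3. rotate(1, 180) → joint angles (θ0=90°, θ1=0°)
4. rotate(0, -90) → joint angles (θ0=0°, θ1=0°)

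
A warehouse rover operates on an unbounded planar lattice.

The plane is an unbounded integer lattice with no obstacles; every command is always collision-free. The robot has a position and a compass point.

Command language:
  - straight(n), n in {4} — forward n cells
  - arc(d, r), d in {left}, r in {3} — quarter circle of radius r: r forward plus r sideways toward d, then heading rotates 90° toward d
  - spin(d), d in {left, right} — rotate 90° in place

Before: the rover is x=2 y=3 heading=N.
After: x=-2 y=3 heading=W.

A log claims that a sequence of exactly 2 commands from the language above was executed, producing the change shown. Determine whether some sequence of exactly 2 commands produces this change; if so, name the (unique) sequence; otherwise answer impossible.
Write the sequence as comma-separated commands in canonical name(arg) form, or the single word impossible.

spin(left), straight(4)

key: order matters: swapping spin(left) and straight(4) lands elsewhere
start: x=2 y=3 heading=N
step 1 (spin(left)): x=2 y=3 heading=W
step 2 (straight(4)): x=-2 y=3 heading=W
no other 2-command option fits: unique.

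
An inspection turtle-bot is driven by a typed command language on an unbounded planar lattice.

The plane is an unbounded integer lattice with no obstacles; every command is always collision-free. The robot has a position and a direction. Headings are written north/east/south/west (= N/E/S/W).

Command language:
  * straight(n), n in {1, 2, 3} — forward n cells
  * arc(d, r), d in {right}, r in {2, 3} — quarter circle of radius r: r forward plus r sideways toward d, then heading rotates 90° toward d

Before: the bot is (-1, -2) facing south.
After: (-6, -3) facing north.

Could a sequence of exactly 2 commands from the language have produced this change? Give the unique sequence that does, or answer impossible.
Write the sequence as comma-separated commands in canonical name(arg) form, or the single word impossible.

key: cell and facing (now N) both changed — the 2 commands mix motion and turning
initial: (-1, -2) facing south
1. arc(right, 3) → (-4, -5) facing west
2. arc(right, 2) → (-6, -3) facing north
no other 2-command option fits: unique.

arc(right, 3), arc(right, 2)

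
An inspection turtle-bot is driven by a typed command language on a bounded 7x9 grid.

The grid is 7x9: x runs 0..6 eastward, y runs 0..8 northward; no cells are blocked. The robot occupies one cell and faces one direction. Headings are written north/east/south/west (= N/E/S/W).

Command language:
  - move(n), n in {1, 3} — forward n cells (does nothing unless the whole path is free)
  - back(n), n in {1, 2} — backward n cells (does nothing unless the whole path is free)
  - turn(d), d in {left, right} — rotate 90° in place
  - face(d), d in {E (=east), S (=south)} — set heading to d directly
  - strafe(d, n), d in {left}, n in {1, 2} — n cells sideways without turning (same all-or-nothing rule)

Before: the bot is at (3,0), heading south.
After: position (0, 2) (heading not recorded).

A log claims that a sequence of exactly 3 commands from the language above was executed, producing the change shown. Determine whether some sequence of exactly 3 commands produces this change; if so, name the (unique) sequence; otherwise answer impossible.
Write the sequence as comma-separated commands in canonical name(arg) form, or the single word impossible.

back(2), turn(right), move(3)

key: running move(3) before back(2) would end elsewhere — order is forced
initial: at (3,0), heading south
t=1 back(2) ⇒ at (3,2), heading south
t=2 turn(right) ⇒ at (3,2), heading west
t=3 move(3) ⇒ at (0,2), heading west
all 1000 alternatives checked — unique.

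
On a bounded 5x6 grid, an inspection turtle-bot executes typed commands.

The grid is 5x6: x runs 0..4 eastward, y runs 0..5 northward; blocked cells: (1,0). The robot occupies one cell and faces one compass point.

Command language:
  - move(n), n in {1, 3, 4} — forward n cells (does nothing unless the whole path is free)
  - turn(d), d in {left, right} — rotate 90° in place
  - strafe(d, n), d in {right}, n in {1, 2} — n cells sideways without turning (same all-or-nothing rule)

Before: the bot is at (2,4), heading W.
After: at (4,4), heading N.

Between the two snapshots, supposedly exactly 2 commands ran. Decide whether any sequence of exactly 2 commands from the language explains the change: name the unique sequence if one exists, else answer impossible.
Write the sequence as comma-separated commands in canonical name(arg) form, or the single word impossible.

key: position moved to (4,4) AND the heading swung to N — translation plus rotation needed
start: at (2,4), heading W
t=1 turn(right) ⇒ at (2,4), heading N
t=2 strafe(right, 2) ⇒ at (4,4), heading N
uniquely the one of 49 2-step routes that fits.

turn(right), strafe(right, 2)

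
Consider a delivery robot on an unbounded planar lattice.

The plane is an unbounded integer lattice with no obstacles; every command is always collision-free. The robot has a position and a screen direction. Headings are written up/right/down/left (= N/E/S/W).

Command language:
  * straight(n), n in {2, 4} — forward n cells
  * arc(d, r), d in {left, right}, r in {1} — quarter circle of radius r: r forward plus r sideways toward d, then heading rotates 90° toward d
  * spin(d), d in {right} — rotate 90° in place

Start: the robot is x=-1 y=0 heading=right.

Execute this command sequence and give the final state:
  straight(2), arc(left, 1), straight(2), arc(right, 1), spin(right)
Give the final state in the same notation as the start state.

from: x=-1 y=0 heading=right
t=1 straight(2) ⇒ x=1 y=0 heading=right
t=2 arc(left, 1) ⇒ x=2 y=1 heading=up
t=3 straight(2) ⇒ x=2 y=3 heading=up
t=4 arc(right, 1) ⇒ x=3 y=4 heading=right
t=5 spin(right) ⇒ x=3 y=4 heading=down

x=3 y=4 heading=down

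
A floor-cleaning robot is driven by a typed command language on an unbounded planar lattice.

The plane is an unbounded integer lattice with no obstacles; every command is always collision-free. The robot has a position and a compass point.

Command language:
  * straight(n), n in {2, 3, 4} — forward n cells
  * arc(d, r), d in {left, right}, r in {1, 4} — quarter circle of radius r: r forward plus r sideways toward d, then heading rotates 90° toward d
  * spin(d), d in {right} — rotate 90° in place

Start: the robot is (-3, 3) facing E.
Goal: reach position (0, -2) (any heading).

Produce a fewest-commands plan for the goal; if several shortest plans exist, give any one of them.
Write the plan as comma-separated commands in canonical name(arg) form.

initial: (-3, 3) facing E
[1] after arc(right, 4): (1, -1) facing S
[2] after arc(right, 1): (0, -2) facing W
minimal: 2 command(s), checked below 2.

arc(right, 4), arc(right, 1)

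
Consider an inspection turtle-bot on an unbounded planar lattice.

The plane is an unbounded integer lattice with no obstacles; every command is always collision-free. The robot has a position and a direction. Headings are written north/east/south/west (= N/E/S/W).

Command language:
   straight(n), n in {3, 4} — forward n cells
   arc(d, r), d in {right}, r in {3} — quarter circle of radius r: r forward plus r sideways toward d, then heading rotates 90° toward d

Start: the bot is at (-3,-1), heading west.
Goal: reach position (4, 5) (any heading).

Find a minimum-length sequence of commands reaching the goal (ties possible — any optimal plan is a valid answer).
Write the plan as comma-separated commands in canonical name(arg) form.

from: at (-3,-1), heading west
step 1 (arc(right, 3)): at (-6,2), heading north
step 2 (arc(right, 3)): at (-3,5), heading east
step 3 (straight(4)): at (1,5), heading east
step 4 (straight(3)): at (4,5), heading east
nothing shorter than 4 reaches the goal.

arc(right, 3), arc(right, 3), straight(4), straight(3)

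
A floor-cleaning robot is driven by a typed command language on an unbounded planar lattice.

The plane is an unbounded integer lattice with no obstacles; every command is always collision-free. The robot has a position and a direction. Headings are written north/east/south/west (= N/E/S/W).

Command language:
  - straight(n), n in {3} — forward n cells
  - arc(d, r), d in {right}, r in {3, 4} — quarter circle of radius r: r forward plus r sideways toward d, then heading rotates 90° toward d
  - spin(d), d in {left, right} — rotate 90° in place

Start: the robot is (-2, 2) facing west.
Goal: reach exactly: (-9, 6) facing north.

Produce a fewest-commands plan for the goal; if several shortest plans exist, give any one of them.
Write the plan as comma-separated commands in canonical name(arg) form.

straight(3), arc(right, 4)

t0: (-2, 2) facing west
1. straight(3) → (-5, 2) facing west
2. arc(right, 4) → (-9, 6) facing north
nothing shorter than 2 reaches the goal.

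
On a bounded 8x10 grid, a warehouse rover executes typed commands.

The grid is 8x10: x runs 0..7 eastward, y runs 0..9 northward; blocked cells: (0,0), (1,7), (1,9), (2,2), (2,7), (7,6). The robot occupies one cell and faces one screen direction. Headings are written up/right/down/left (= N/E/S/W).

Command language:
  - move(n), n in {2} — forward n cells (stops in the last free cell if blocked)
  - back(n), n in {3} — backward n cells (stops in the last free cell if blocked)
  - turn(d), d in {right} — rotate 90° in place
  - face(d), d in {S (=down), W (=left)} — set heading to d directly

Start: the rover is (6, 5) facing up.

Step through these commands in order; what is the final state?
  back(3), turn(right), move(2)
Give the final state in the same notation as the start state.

t0: (6, 5) facing up
step 1 (back(3)): (6, 2) facing up
step 2 (turn(right)): (6, 2) facing right
step 3 (move(2)): (7, 2) facing right

(7, 2) facing right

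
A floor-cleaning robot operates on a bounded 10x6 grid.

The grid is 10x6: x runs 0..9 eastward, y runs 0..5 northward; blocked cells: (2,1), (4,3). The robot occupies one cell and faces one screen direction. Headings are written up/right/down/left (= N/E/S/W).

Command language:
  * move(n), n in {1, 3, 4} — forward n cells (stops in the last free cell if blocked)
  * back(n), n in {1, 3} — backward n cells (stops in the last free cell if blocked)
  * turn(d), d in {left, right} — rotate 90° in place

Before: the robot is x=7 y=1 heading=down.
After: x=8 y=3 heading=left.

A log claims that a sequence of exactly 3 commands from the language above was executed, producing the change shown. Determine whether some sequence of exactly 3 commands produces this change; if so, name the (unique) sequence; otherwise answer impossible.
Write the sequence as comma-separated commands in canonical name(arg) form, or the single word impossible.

no 3-step route produces this change.

impossible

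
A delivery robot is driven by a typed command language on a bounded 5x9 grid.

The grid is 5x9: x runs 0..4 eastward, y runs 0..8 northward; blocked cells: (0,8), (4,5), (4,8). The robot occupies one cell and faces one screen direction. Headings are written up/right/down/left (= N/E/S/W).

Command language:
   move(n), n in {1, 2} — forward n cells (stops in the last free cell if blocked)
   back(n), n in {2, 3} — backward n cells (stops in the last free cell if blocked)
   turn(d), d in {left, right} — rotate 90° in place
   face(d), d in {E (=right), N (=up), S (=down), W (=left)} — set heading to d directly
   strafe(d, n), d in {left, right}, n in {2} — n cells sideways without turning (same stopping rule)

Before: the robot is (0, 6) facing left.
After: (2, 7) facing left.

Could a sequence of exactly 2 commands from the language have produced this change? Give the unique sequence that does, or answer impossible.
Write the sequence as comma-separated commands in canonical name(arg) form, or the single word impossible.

strafe(right, 2), back(2)

key: running back(2) before strafe(right, 2) would end elsewhere — order is forced
t0: (0, 6) facing left
[1] after strafe(right, 2): (0, 7) facing left
[2] after back(2): (2, 7) facing left
uniquely the one of 144 2-step routes that fits.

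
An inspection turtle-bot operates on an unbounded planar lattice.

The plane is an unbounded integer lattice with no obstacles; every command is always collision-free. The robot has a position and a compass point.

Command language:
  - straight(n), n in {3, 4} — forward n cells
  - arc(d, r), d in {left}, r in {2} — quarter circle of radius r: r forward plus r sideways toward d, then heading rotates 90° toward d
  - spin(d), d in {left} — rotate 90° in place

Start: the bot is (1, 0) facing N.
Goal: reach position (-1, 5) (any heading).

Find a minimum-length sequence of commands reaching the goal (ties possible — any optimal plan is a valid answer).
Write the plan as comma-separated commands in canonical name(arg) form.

begin: (1, 0) facing N
[1] after straight(3): (1, 3) facing N
[2] after arc(left, 2): (-1, 5) facing W
nothing shorter than 2 reaches the goal.

straight(3), arc(left, 2)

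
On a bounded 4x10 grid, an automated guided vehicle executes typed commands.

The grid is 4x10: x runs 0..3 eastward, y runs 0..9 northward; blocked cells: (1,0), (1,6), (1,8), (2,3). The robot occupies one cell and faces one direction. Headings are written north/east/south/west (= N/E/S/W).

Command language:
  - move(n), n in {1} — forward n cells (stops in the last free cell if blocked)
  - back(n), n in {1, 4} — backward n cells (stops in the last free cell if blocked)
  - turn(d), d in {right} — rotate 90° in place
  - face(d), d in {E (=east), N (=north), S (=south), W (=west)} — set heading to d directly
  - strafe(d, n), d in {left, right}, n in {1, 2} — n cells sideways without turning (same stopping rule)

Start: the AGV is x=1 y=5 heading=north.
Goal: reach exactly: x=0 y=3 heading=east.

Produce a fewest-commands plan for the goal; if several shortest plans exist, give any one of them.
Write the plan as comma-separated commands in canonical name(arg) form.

from: x=1 y=5 heading=north
[1] after face(E): x=1 y=5 heading=east
[2] after back(1): x=0 y=5 heading=east
[3] after strafe(right, 2): x=0 y=3 heading=east
nothing shorter than 3 reaches the goal.

face(E), back(1), strafe(right, 2)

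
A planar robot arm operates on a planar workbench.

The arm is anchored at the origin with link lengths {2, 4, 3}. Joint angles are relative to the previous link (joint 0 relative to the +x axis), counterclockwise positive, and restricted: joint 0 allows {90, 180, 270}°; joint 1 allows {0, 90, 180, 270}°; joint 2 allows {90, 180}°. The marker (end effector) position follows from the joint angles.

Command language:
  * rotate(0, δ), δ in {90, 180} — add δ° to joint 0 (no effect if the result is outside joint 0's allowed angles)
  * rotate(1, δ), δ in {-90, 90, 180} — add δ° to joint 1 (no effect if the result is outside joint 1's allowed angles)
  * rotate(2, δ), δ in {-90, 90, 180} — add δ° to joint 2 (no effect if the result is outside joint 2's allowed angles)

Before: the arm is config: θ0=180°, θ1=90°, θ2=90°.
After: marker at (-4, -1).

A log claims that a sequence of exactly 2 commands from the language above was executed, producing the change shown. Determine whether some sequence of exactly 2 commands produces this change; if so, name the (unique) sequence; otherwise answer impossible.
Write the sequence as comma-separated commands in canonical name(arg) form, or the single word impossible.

rotate(0, 90), rotate(0, 180)

key: order matters: swapping rotate(0, 90) and rotate(0, 180) lands elsewhere
start: config: θ0=180°, θ1=90°, θ2=90°
t=1 rotate(0, 90) ⇒ config: θ0=270°, θ1=90°, θ2=90°
t=2 rotate(0, 180) ⇒ config: θ0=90°, θ1=90°, θ2=90°
no rival 2-sequence matches.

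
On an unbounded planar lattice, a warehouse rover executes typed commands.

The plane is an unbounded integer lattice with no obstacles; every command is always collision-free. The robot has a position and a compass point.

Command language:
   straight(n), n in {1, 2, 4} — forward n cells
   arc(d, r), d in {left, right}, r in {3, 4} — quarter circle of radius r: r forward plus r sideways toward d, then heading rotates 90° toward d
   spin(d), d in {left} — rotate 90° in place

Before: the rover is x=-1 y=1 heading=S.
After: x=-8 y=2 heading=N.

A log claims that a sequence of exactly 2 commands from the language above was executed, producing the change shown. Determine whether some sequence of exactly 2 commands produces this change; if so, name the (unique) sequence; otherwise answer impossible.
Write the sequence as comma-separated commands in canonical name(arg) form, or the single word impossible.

key: position moved to (-8,2) AND the heading swung to N — translation plus rotation needed
begin: x=-1 y=1 heading=S
[1] after arc(right, 3): x=-4 y=-2 heading=W
[2] after arc(right, 4): x=-8 y=2 heading=N
uniquely the one of 64 2-step routes that fits.

arc(right, 3), arc(right, 4)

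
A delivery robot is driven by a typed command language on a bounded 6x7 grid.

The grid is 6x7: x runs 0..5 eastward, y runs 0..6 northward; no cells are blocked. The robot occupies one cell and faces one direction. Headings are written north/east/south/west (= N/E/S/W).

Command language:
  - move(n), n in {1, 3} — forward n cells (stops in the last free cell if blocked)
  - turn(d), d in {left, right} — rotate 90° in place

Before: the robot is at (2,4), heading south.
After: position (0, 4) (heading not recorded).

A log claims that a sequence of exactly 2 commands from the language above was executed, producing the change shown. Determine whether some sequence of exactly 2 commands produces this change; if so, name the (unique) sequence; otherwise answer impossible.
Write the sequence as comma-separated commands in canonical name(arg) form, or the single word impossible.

key: move(3) runs into the grid edge before its full distance
from: at (2,4), heading south
1. turn(right) → at (2,4), heading west
2. move(3) → at (0,4), heading west
no other 2-command option fits: unique.

turn(right), move(3)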